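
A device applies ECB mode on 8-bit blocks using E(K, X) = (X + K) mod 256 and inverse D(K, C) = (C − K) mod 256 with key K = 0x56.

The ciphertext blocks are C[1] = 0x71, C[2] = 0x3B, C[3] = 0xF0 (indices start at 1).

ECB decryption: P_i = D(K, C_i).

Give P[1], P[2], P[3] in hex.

P[1] = 0x1B, P[2] = 0xE5, P[3] = 0x9A

P[1]: D(K, 0x71) = 0x1B.
P[2]: D(K, 0x3B) = 0xE5.
P[3]: D(K, 0xF0) = 0x9A.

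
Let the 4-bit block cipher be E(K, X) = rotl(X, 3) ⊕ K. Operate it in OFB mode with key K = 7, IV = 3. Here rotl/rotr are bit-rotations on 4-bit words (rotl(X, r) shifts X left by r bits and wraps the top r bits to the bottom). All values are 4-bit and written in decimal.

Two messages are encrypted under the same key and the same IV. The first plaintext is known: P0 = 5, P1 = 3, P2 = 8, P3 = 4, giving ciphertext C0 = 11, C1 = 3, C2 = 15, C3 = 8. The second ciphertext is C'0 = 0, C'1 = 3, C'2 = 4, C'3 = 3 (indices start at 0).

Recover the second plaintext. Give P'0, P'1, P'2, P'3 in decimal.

P'0 = 14, P'1 = 3, P'2 = 3, P'3 = 15

In OFB with a reused IV, both messages share the same keystream S_i, so C_i ⊕ C'_i = P_i ⊕ P'_i and thus P'_i = P_i ⊕ C_i ⊕ C'_i.
P'0: 5 ⊕ 11 ⊕ 0 = 14.
P'1: 3 ⊕ 3 ⊕ 3 = 3.
P'2: 8 ⊕ 15 ⊕ 4 = 3.
P'3: 4 ⊕ 8 ⊕ 3 = 15.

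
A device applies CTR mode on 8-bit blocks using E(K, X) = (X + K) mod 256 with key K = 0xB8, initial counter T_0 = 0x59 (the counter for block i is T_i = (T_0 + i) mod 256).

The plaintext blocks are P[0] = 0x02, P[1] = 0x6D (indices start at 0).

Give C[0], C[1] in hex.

CTR encryption: S_i = E(K, T_i) where T_i is the counter for block i; C_i = P_i ⊕ S_i.
C[0]: T = 0x59, S = E(K, T) = 0x11; 0x02 ⊕ 0x11 = 0x13.
C[1]: T = 0x5A, S = E(K, T) = 0x12; 0x6D ⊕ 0x12 = 0x7F.

C[0] = 0x13, C[1] = 0x7F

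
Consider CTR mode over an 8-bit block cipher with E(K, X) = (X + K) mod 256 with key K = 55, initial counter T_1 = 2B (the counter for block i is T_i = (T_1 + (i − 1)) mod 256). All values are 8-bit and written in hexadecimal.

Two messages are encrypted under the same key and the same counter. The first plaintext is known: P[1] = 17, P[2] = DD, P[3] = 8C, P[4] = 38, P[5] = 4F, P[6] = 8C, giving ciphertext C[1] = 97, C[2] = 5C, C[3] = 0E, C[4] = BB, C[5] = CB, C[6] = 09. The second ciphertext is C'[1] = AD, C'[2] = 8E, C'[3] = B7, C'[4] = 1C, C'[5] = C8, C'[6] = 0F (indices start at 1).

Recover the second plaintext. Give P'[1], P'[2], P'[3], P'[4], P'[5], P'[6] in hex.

P'[1] = 2D, P'[2] = 0F, P'[3] = 35, P'[4] = 9F, P'[5] = 4C, P'[6] = 8A

In CTR with a reused counter, both messages share the same keystream S_i, so C_i ⊕ C'_i = P_i ⊕ P'_i and thus P'_i = P_i ⊕ C_i ⊕ C'_i.
P'[1]: 17 ⊕ 97 ⊕ AD = 2D.
P'[2]: DD ⊕ 5C ⊕ 8E = 0F.
P'[3]: 8C ⊕ 0E ⊕ B7 = 35.
P'[4]: 38 ⊕ BB ⊕ 1C = 9F.
P'[5]: 4F ⊕ CB ⊕ C8 = 4C.
P'[6]: 8C ⊕ 09 ⊕ 0F = 8A.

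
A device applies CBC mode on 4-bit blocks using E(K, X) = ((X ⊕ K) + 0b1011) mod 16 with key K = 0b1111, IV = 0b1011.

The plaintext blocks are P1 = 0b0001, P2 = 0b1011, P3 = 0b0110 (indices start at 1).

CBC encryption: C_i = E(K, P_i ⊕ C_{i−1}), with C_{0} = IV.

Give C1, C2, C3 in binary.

C1 = 0b0000, C2 = 0b1111, C3 = 0b0001

C1: P1 ⊕ 0b1011 = 0b1010; E(K, 0b1010) = 0b0000.
C2: P2 ⊕ 0b0000 = 0b1011; E(K, 0b1011) = 0b1111.
C3: P3 ⊕ 0b1111 = 0b1001; E(K, 0b1001) = 0b0001.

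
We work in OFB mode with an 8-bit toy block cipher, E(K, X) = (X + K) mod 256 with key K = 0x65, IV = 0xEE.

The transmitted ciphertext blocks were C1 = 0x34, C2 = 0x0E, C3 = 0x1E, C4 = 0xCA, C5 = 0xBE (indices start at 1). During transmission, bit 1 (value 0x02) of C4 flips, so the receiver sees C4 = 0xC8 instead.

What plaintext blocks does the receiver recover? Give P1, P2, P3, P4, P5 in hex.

OFB decryption: S_i = E(K, S_{i−1}) with S_{0} = IV; P_i = C_i ⊕ S_i.
Only C4 changed, to 0xC8. In OFB, a change in C_i flips the same bit in P_i only; the keystream is unaffected. Decrypting the received ciphertext:
P1: S = E(K, 0xEE) = 0x53; 0x34 ⊕ 0x53 = 0x67.
P2: S = E(K, 0x53) = 0xB8; 0x0E ⊕ 0xB8 = 0xB6.
P3: S = E(K, 0xB8) = 0x1D; 0x1E ⊕ 0x1D = 0x03.
P4: S = E(K, 0x1D) = 0x82; 0xC8 ⊕ 0x82 = 0x4A.
P5: S = E(K, 0x82) = 0xE7; 0xBE ⊕ 0xE7 = 0x59.
Blocks that differ from the original plaintext: P4.

P1 = 0x67, P2 = 0xB6, P3 = 0x03, P4 = 0x4A, P5 = 0x59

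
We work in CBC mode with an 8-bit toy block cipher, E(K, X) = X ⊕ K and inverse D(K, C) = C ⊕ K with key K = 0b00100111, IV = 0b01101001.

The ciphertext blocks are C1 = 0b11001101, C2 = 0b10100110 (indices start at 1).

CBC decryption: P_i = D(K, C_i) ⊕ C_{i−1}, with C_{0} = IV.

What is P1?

P1: D(K, 0b11001101) = 0b11101010; 0b11101010 ⊕ 0b01101001 = 0b10000011.

P1 = 0b10000011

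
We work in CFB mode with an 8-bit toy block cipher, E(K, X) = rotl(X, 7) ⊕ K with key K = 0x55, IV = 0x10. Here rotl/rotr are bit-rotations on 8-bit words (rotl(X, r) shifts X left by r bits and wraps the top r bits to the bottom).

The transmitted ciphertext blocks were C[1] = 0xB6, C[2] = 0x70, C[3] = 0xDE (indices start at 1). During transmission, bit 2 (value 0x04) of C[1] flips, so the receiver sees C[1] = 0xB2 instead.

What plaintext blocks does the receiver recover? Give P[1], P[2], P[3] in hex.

P[1] = 0xEF, P[2] = 0x7C, P[3] = 0xB3

CFB decryption: P_i = C_i ⊕ E(K, C_{i−1}), with C_{0} = IV.
Only C[1] changed, to 0xB2. In CFB, a change in C_i flips the same bit in P_i and garbles P_{i+1}. Decrypting the received ciphertext:
P[1]: E(K, 0x10) = 0x5D; 0xB2 ⊕ 0x5D = 0xEF.
P[2]: E(K, 0xB2) = 0x0C; 0x70 ⊕ 0x0C = 0x7C.
P[3]: E(K, 0x70) = 0x6D; 0xDE ⊕ 0x6D = 0xB3.
Blocks that differ from the original plaintext: P[1], P[2].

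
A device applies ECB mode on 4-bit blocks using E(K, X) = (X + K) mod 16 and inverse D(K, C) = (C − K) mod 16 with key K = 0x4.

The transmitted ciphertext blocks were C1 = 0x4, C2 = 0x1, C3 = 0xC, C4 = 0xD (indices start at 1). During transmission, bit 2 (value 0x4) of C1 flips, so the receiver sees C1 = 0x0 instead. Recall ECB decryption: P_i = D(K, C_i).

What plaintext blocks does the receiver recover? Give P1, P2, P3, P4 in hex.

Only C1 changed, to 0x0. In ECB, a change in C_i affects only P_i. Decrypting the received ciphertext:
P1: D(K, 0x0) = 0xC.
P2: D(K, 0x1) = 0xD.
P3: D(K, 0xC) = 0x8.
P4: D(K, 0xD) = 0x9.
Blocks that differ from the original plaintext: P1.

P1 = 0xC, P2 = 0xD, P3 = 0x8, P4 = 0x9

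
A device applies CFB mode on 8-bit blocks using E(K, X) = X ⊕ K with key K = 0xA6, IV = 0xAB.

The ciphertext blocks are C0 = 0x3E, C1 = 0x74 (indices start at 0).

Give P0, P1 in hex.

CFB decryption: P_i = C_i ⊕ E(K, C_{i−1}), with C_{−1} = IV.
P0: E(K, 0xAB) = 0x0D; 0x3E ⊕ 0x0D = 0x33.
P1: E(K, 0x3E) = 0x98; 0x74 ⊕ 0x98 = 0xEC.

P0 = 0x33, P1 = 0xEC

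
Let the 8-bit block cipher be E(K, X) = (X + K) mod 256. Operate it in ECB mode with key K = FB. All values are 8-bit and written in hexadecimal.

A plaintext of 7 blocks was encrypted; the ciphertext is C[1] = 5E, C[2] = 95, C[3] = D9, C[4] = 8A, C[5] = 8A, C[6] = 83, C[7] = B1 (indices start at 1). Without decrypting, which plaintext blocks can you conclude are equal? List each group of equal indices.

P[4] = P[5]

ECB encrypts each block independently with the same key, so equal ciphertext blocks imply equal plaintext blocks.
C[4] = C[5] = 8A, so P[4] = P[5].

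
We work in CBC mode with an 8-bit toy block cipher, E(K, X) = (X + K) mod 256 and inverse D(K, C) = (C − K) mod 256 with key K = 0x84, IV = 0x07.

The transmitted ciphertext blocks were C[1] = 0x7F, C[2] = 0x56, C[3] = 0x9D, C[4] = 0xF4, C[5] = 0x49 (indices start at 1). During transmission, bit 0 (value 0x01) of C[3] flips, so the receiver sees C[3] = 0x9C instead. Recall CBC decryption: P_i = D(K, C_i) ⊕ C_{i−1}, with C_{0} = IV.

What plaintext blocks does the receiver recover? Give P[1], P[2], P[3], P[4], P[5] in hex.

Only C[3] changed, to 0x9C. In CBC, a change in C_i garbles P_i and flips the same bit in P_{i+1}. Decrypting the received ciphertext:
P[1]: D(K, 0x7F) = 0xFB; 0xFB ⊕ 0x07 = 0xFC.
P[2]: D(K, 0x56) = 0xD2; 0xD2 ⊕ 0x7F = 0xAD.
P[3]: D(K, 0x9C) = 0x18; 0x18 ⊕ 0x56 = 0x4E.
P[4]: D(K, 0xF4) = 0x70; 0x70 ⊕ 0x9C = 0xEC.
P[5]: D(K, 0x49) = 0xC5; 0xC5 ⊕ 0xF4 = 0x31.
Blocks that differ from the original plaintext: P[3], P[4].

P[1] = 0xFC, P[2] = 0xAD, P[3] = 0x4E, P[4] = 0xEC, P[5] = 0x31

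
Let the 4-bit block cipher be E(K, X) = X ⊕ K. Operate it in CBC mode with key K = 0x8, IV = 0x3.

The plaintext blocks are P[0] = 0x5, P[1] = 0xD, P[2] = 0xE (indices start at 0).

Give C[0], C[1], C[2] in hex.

C[0] = 0xE, C[1] = 0xB, C[2] = 0xD

CBC encryption: C_i = E(K, P_i ⊕ C_{i−1}), with C_{−1} = IV.
C[0]: P[0] ⊕ 0x3 = 0x6; E(K, 0x6) = 0xE.
C[1]: P[1] ⊕ 0xE = 0x3; E(K, 0x3) = 0xB.
C[2]: P[2] ⊕ 0xB = 0x5; E(K, 0x5) = 0xD.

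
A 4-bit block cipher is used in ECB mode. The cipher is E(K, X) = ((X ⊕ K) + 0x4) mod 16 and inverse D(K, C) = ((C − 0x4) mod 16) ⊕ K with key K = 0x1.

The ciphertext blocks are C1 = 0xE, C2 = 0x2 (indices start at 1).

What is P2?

P2 = 0xF

ECB decryption: P_i = D(K, C_i).
P2: D(K, 0x2) = 0xF.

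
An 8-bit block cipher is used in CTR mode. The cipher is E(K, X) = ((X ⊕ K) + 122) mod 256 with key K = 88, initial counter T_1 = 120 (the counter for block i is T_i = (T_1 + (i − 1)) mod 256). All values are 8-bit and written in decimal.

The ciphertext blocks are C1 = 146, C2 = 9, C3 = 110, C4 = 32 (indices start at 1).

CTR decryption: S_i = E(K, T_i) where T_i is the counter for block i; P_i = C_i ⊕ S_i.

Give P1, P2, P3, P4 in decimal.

P1: T = 120, S = E(K, T) = 154; 146 ⊕ 154 = 8.
P2: T = 121, S = E(K, T) = 155; 9 ⊕ 155 = 146.
P3: T = 122, S = E(K, T) = 156; 110 ⊕ 156 = 242.
P4: T = 123, S = E(K, T) = 157; 32 ⊕ 157 = 189.

P1 = 8, P2 = 146, P3 = 242, P4 = 189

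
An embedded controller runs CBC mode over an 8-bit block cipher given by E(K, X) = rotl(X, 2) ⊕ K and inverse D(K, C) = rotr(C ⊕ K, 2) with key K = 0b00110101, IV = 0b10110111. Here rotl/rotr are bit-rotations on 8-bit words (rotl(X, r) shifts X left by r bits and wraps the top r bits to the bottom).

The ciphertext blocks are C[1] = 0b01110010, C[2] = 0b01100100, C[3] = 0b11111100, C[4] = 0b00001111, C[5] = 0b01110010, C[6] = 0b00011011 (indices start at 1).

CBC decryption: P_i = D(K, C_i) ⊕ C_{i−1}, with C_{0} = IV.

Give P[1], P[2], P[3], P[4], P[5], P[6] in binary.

P[1] = 0b01100110, P[2] = 0b00100110, P[3] = 0b00010110, P[4] = 0b01110010, P[5] = 0b11011110, P[6] = 0b11111001

P[1]: D(K, 0b01110010) = 0b11010001; 0b11010001 ⊕ 0b10110111 = 0b01100110.
P[2]: D(K, 0b01100100) = 0b01010100; 0b01010100 ⊕ 0b01110010 = 0b00100110.
P[3]: D(K, 0b11111100) = 0b01110010; 0b01110010 ⊕ 0b01100100 = 0b00010110.
P[4]: D(K, 0b00001111) = 0b10001110; 0b10001110 ⊕ 0b11111100 = 0b01110010.
P[5]: D(K, 0b01110010) = 0b11010001; 0b11010001 ⊕ 0b00001111 = 0b11011110.
P[6]: D(K, 0b00011011) = 0b10001011; 0b10001011 ⊕ 0b01110010 = 0b11111001.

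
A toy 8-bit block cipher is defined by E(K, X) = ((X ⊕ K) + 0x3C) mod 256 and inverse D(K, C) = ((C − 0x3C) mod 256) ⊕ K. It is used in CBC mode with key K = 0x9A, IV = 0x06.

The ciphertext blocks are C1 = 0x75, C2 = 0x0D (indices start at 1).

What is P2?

P2 = 0x3E

CBC decryption: P_i = D(K, C_i) ⊕ C_{i−1}, with C_{0} = IV.
P2: D(K, 0x0D) = 0x4B; 0x4B ⊕ 0x75 = 0x3E.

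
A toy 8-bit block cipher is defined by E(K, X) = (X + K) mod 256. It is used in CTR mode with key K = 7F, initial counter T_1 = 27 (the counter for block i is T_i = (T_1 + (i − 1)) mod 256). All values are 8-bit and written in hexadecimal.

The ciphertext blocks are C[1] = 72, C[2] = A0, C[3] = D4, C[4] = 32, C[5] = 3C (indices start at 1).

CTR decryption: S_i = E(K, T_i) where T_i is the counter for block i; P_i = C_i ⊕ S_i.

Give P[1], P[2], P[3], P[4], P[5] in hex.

P[1] = D4, P[2] = 07, P[3] = 7C, P[4] = 9B, P[5] = 96

P[1]: T = 27, S = E(K, T) = A6; 72 ⊕ A6 = D4.
P[2]: T = 28, S = E(K, T) = A7; A0 ⊕ A7 = 07.
P[3]: T = 29, S = E(K, T) = A8; D4 ⊕ A8 = 7C.
P[4]: T = 2A, S = E(K, T) = A9; 32 ⊕ A9 = 9B.
P[5]: T = 2B, S = E(K, T) = AA; 3C ⊕ AA = 96.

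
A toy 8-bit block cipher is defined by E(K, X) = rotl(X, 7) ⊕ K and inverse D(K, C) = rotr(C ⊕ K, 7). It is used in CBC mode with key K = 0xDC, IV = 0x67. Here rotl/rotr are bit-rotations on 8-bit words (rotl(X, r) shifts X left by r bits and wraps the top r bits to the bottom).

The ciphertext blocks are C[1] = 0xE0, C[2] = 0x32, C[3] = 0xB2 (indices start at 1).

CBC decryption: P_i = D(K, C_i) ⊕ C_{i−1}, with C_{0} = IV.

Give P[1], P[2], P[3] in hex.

P[1]: D(K, 0xE0) = 0x78; 0x78 ⊕ 0x67 = 0x1F.
P[2]: D(K, 0x32) = 0xDD; 0xDD ⊕ 0xE0 = 0x3D.
P[3]: D(K, 0xB2) = 0xDC; 0xDC ⊕ 0x32 = 0xEE.

P[1] = 0x1F, P[2] = 0x3D, P[3] = 0xEE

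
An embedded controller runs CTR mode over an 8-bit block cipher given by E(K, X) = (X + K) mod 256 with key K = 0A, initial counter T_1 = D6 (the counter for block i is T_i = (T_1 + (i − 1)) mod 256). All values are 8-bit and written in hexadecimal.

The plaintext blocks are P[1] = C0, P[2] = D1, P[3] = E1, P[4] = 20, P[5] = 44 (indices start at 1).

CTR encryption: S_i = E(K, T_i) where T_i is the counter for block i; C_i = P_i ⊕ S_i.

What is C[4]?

C[4] = C3

C[1]: T = D6, S = E(K, T) = E0; C0 ⊕ E0 = 20.
C[2]: T = D7, S = E(K, T) = E1; D1 ⊕ E1 = 30.
C[3]: T = D8, S = E(K, T) = E2; E1 ⊕ E2 = 03.
C[4]: T = D9, S = E(K, T) = E3; 20 ⊕ E3 = C3.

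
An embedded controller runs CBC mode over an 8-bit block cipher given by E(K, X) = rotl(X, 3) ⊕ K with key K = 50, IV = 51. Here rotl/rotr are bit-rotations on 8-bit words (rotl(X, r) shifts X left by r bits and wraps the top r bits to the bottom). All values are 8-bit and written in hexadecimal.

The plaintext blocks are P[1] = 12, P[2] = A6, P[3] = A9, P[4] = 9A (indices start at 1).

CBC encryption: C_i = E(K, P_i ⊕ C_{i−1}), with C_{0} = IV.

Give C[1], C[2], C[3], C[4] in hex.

C[1]: P[1] ⊕ 51 = 43; E(K, 43) = 4A.
C[2]: P[2] ⊕ 4A = EC; E(K, EC) = 37.
C[3]: P[3] ⊕ 37 = 9E; E(K, 9E) = A4.
C[4]: P[4] ⊕ A4 = 3E; E(K, 3E) = A1.

C[1] = 4A, C[2] = 37, C[3] = A4, C[4] = A1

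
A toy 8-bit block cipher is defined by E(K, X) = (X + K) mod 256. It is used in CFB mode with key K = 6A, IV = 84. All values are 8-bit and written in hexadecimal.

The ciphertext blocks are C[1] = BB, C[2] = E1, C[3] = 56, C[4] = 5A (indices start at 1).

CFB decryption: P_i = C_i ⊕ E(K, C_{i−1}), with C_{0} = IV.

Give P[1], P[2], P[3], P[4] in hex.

P[1]: E(K, 84) = EE; BB ⊕ EE = 55.
P[2]: E(K, BB) = 25; E1 ⊕ 25 = C4.
P[3]: E(K, E1) = 4B; 56 ⊕ 4B = 1D.
P[4]: E(K, 56) = C0; 5A ⊕ C0 = 9A.

P[1] = 55, P[2] = C4, P[3] = 1D, P[4] = 9A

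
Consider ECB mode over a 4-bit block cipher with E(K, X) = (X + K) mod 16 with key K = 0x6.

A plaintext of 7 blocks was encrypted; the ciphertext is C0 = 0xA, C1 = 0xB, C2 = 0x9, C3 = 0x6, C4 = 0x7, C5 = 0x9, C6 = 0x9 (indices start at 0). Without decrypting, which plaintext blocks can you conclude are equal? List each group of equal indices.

ECB encrypts each block independently with the same key, so equal ciphertext blocks imply equal plaintext blocks.
C2 = C5 = C6 = 0x9, so P2 = P5 = P6.

P2 = P5 = P6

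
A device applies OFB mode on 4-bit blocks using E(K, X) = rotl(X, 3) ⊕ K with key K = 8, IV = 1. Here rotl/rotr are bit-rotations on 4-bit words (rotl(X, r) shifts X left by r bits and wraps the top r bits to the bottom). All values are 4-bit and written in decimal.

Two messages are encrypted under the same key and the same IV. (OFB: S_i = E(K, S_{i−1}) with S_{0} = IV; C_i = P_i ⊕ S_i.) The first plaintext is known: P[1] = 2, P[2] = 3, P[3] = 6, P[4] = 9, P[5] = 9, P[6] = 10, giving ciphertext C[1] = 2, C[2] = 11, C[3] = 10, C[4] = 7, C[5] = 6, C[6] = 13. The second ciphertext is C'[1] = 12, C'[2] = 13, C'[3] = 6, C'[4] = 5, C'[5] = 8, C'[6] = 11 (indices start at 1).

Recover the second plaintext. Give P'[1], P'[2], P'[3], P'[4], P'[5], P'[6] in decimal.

In OFB with a reused IV, both messages share the same keystream S_i, so C_i ⊕ C'_i = P_i ⊕ P'_i and thus P'_i = P_i ⊕ C_i ⊕ C'_i.
P'[1]: 2 ⊕ 2 ⊕ 12 = 12.
P'[2]: 3 ⊕ 11 ⊕ 13 = 5.
P'[3]: 6 ⊕ 10 ⊕ 6 = 10.
P'[4]: 9 ⊕ 7 ⊕ 5 = 11.
P'[5]: 9 ⊕ 6 ⊕ 8 = 7.
P'[6]: 10 ⊕ 13 ⊕ 11 = 12.

P'[1] = 12, P'[2] = 5, P'[3] = 10, P'[4] = 11, P'[5] = 7, P'[6] = 12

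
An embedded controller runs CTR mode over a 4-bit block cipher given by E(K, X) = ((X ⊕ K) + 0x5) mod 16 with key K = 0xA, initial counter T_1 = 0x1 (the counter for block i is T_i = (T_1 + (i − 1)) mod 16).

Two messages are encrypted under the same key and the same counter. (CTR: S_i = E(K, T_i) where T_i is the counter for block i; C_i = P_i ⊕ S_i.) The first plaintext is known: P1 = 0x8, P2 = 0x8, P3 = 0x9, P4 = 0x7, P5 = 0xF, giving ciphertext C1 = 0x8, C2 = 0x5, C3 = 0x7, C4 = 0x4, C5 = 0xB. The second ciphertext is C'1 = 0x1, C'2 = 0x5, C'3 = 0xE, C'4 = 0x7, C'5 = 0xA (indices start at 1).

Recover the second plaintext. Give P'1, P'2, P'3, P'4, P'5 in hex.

In CTR with a reused counter, both messages share the same keystream S_i, so C_i ⊕ C'_i = P_i ⊕ P'_i and thus P'_i = P_i ⊕ C_i ⊕ C'_i.
P'1: 0x8 ⊕ 0x8 ⊕ 0x1 = 0x1.
P'2: 0x8 ⊕ 0x5 ⊕ 0x5 = 0x8.
P'3: 0x9 ⊕ 0x7 ⊕ 0xE = 0x0.
P'4: 0x7 ⊕ 0x4 ⊕ 0x7 = 0x4.
P'5: 0xF ⊕ 0xB ⊕ 0xA = 0xE.

P'1 = 0x1, P'2 = 0x8, P'3 = 0x0, P'4 = 0x4, P'5 = 0xE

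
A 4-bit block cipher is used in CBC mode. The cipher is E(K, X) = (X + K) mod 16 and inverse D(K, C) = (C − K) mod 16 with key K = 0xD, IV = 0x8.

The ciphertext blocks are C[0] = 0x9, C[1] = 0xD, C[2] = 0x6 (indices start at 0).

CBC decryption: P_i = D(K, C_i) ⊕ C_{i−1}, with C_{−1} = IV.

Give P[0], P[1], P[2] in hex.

P[0]: D(K, 0x9) = 0xC; 0xC ⊕ 0x8 = 0x4.
P[1]: D(K, 0xD) = 0x0; 0x0 ⊕ 0x9 = 0x9.
P[2]: D(K, 0x6) = 0x9; 0x9 ⊕ 0xD = 0x4.

P[0] = 0x4, P[1] = 0x9, P[2] = 0x4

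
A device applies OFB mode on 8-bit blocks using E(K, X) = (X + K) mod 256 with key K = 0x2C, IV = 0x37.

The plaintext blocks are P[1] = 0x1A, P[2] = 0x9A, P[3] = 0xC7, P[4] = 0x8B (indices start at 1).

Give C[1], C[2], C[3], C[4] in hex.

C[1] = 0x79, C[2] = 0x15, C[3] = 0x7C, C[4] = 0x6C

OFB encryption: S_i = E(K, S_{i−1}) with S_{0} = IV; C_i = P_i ⊕ S_i.
C[1]: S = E(K, 0x37) = 0x63; 0x1A ⊕ 0x63 = 0x79.
C[2]: S = E(K, 0x63) = 0x8F; 0x9A ⊕ 0x8F = 0x15.
C[3]: S = E(K, 0x8F) = 0xBB; 0xC7 ⊕ 0xBB = 0x7C.
C[4]: S = E(K, 0xBB) = 0xE7; 0x8B ⊕ 0xE7 = 0x6C.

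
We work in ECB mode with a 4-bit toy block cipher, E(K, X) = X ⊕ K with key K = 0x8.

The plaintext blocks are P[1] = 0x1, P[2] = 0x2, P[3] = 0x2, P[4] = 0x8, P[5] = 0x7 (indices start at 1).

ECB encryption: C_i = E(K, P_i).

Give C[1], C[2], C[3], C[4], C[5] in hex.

C[1] = 0x9, C[2] = 0xA, C[3] = 0xA, C[4] = 0x0, C[5] = 0xF

C[1]: E(K, 0x1) = 0x9.
C[2]: E(K, 0x2) = 0xA.
C[3]: E(K, 0x2) = 0xA.
C[4]: E(K, 0x8) = 0x0.
C[5]: E(K, 0x7) = 0xF.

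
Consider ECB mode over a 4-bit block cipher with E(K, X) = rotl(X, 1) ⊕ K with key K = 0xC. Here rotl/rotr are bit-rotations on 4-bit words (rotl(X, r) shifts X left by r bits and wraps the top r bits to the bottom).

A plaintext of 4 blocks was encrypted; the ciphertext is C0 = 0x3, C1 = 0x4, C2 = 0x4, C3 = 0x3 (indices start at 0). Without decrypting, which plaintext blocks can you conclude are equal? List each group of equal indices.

P0 = P3; P1 = P2

ECB encrypts each block independently with the same key, so equal ciphertext blocks imply equal plaintext blocks.
C0 = C3 = 0x3, so P0 = P3.
C1 = C2 = 0x4, so P1 = P2.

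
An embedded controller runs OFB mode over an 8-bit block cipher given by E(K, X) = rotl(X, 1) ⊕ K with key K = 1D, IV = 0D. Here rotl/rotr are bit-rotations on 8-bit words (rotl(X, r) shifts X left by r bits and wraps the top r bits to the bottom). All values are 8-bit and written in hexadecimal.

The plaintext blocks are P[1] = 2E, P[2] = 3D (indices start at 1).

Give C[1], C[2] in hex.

OFB encryption: S_i = E(K, S_{i−1}) with S_{0} = IV; C_i = P_i ⊕ S_i.
C[1]: S = E(K, 0D) = 07; 2E ⊕ 07 = 29.
C[2]: S = E(K, 07) = 13; 3D ⊕ 13 = 2E.

C[1] = 29, C[2] = 2E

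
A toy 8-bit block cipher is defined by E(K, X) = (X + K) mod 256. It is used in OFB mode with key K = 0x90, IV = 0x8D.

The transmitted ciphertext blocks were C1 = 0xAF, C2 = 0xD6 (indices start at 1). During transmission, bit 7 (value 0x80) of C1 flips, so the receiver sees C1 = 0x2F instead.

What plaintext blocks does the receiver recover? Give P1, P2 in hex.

OFB decryption: S_i = E(K, S_{i−1}) with S_{0} = IV; P_i = C_i ⊕ S_i.
Only C1 changed, to 0x2F. In OFB, a change in C_i flips the same bit in P_i only; the keystream is unaffected. Decrypting the received ciphertext:
P1: S = E(K, 0x8D) = 0x1D; 0x2F ⊕ 0x1D = 0x32.
P2: S = E(K, 0x1D) = 0xAD; 0xD6 ⊕ 0xAD = 0x7B.
Blocks that differ from the original plaintext: P1.

P1 = 0x32, P2 = 0x7B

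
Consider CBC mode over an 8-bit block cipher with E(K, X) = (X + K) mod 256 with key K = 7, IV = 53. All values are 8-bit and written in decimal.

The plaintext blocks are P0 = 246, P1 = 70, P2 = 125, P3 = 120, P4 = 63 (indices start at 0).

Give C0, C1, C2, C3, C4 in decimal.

CBC encryption: C_i = E(K, P_i ⊕ C_{i−1}), with C_{−1} = IV.
C0: P0 ⊕ 53 = 195; E(K, 195) = 202.
C1: P1 ⊕ 202 = 140; E(K, 140) = 147.
C2: P2 ⊕ 147 = 238; E(K, 238) = 245.
C3: P3 ⊕ 245 = 141; E(K, 141) = 148.
C4: P4 ⊕ 148 = 171; E(K, 171) = 178.

C0 = 202, C1 = 147, C2 = 245, C3 = 148, C4 = 178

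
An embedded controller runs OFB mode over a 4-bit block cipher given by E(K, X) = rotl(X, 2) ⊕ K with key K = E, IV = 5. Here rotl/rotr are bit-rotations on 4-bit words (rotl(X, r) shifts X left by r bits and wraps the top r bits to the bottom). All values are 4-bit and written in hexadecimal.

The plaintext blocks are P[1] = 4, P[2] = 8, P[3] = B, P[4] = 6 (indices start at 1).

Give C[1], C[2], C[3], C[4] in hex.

C[1] = F, C[2] = 8, C[3] = 5, C[4] = 3

OFB encryption: S_i = E(K, S_{i−1}) with S_{0} = IV; C_i = P_i ⊕ S_i.
C[1]: S = E(K, 5) = B; 4 ⊕ B = F.
C[2]: S = E(K, B) = 0; 8 ⊕ 0 = 8.
C[3]: S = E(K, 0) = E; B ⊕ E = 5.
C[4]: S = E(K, E) = 5; 6 ⊕ 5 = 3.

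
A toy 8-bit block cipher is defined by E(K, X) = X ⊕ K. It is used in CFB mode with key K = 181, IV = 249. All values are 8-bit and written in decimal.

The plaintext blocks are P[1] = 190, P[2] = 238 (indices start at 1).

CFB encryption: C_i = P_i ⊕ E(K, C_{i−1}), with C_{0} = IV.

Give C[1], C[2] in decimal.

C[1] = 242, C[2] = 169

C[1]: E(K, 249) = 76; 190 ⊕ 76 = 242.
C[2]: E(K, 242) = 71; 238 ⊕ 71 = 169.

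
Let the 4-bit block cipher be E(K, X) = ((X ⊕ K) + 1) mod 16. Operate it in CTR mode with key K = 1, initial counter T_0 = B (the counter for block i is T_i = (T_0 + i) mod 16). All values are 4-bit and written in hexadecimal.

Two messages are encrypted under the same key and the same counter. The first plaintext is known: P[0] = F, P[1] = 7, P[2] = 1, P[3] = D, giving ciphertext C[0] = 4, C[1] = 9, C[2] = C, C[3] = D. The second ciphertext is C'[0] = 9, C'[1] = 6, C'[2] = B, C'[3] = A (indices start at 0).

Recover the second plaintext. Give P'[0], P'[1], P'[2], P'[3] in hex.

In CTR with a reused counter, both messages share the same keystream S_i, so C_i ⊕ C'_i = P_i ⊕ P'_i and thus P'_i = P_i ⊕ C_i ⊕ C'_i.
P'[0]: F ⊕ 4 ⊕ 9 = 2.
P'[1]: 7 ⊕ 9 ⊕ 6 = 8.
P'[2]: 1 ⊕ C ⊕ B = 6.
P'[3]: D ⊕ D ⊕ A = A.

P'[0] = 2, P'[1] = 8, P'[2] = 6, P'[3] = A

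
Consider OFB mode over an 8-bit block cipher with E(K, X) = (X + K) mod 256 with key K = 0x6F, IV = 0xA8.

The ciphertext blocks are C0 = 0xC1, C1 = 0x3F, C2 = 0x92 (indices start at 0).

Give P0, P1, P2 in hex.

P0 = 0xD6, P1 = 0xB9, P2 = 0x67

OFB decryption: S_i = E(K, S_{i−1}) with S_{−1} = IV; P_i = C_i ⊕ S_i.
P0: S = E(K, 0xA8) = 0x17; 0xC1 ⊕ 0x17 = 0xD6.
P1: S = E(K, 0x17) = 0x86; 0x3F ⊕ 0x86 = 0xB9.
P2: S = E(K, 0x86) = 0xF5; 0x92 ⊕ 0xF5 = 0x67.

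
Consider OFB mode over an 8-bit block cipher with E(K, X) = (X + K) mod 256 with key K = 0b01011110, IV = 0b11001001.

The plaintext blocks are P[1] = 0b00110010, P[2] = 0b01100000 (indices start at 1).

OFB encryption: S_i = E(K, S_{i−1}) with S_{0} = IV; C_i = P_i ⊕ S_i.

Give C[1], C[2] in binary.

C[1] = 0b00010101, C[2] = 0b11100101

C[1]: S = E(K, 0b11001001) = 0b00100111; 0b00110010 ⊕ 0b00100111 = 0b00010101.
C[2]: S = E(K, 0b00100111) = 0b10000101; 0b01100000 ⊕ 0b10000101 = 0b11100101.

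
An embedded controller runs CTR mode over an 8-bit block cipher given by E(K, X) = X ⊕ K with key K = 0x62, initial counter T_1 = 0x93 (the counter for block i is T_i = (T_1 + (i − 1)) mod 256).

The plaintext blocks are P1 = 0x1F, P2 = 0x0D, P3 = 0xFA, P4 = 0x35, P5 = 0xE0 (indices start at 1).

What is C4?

C4 = 0xC1

CTR encryption: S_i = E(K, T_i) where T_i is the counter for block i; C_i = P_i ⊕ S_i.
C1: T = 0x93, S = E(K, T) = 0xF1; 0x1F ⊕ 0xF1 = 0xEE.
C2: T = 0x94, S = E(K, T) = 0xF6; 0x0D ⊕ 0xF6 = 0xFB.
C3: T = 0x95, S = E(K, T) = 0xF7; 0xFA ⊕ 0xF7 = 0x0D.
C4: T = 0x96, S = E(K, T) = 0xF4; 0x35 ⊕ 0xF4 = 0xC1.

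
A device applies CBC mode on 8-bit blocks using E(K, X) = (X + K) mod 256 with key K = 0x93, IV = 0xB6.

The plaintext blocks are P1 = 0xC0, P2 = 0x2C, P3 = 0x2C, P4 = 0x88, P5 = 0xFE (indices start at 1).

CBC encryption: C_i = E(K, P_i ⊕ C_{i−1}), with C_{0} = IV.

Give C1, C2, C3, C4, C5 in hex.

C1: P1 ⊕ 0xB6 = 0x76; E(K, 0x76) = 0x09.
C2: P2 ⊕ 0x09 = 0x25; E(K, 0x25) = 0xB8.
C3: P3 ⊕ 0xB8 = 0x94; E(K, 0x94) = 0x27.
C4: P4 ⊕ 0x27 = 0xAF; E(K, 0xAF) = 0x42.
C5: P5 ⊕ 0x42 = 0xBC; E(K, 0xBC) = 0x4F.

C1 = 0x09, C2 = 0xB8, C3 = 0x27, C4 = 0x42, C5 = 0x4F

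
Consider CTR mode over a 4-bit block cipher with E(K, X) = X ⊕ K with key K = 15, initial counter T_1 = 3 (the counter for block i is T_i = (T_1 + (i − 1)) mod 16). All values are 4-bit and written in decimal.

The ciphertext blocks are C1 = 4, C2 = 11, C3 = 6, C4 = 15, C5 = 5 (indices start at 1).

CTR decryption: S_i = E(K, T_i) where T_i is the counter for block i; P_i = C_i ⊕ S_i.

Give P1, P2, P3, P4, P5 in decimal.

P1 = 8, P2 = 0, P3 = 12, P4 = 6, P5 = 13

P1: T = 3, S = E(K, T) = 12; 4 ⊕ 12 = 8.
P2: T = 4, S = E(K, T) = 11; 11 ⊕ 11 = 0.
P3: T = 5, S = E(K, T) = 10; 6 ⊕ 10 = 12.
P4: T = 6, S = E(K, T) = 9; 15 ⊕ 9 = 6.
P5: T = 7, S = E(K, T) = 8; 5 ⊕ 8 = 13.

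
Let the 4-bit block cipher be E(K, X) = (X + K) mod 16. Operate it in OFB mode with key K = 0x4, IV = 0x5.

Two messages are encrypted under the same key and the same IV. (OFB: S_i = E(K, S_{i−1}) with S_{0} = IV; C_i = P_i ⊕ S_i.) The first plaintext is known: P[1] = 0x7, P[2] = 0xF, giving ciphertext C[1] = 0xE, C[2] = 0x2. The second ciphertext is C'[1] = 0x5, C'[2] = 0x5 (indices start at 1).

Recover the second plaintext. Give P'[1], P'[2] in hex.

In OFB with a reused IV, both messages share the same keystream S_i, so C_i ⊕ C'_i = P_i ⊕ P'_i and thus P'_i = P_i ⊕ C_i ⊕ C'_i.
P'[1]: 0x7 ⊕ 0xE ⊕ 0x5 = 0xC.
P'[2]: 0xF ⊕ 0x2 ⊕ 0x5 = 0x8.

P'[1] = 0xC, P'[2] = 0x8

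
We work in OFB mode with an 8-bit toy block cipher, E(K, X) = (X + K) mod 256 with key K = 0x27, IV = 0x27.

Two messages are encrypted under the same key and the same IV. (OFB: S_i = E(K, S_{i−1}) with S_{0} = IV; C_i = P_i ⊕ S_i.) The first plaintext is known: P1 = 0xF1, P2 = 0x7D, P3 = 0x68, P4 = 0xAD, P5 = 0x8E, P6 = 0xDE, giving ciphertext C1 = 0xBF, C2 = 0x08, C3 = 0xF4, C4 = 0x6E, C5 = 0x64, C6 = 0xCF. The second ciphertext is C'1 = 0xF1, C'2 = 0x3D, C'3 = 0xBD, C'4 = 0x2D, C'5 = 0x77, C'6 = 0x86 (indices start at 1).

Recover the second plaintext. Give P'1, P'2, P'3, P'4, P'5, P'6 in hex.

P'1 = 0xBF, P'2 = 0x48, P'3 = 0x21, P'4 = 0xEE, P'5 = 0x9D, P'6 = 0x97

In OFB with a reused IV, both messages share the same keystream S_i, so C_i ⊕ C'_i = P_i ⊕ P'_i and thus P'_i = P_i ⊕ C_i ⊕ C'_i.
P'1: 0xF1 ⊕ 0xBF ⊕ 0xF1 = 0xBF.
P'2: 0x7D ⊕ 0x08 ⊕ 0x3D = 0x48.
P'3: 0x68 ⊕ 0xF4 ⊕ 0xBD = 0x21.
P'4: 0xAD ⊕ 0x6E ⊕ 0x2D = 0xEE.
P'5: 0x8E ⊕ 0x64 ⊕ 0x77 = 0x9D.
P'6: 0xDE ⊕ 0xCF ⊕ 0x86 = 0x97.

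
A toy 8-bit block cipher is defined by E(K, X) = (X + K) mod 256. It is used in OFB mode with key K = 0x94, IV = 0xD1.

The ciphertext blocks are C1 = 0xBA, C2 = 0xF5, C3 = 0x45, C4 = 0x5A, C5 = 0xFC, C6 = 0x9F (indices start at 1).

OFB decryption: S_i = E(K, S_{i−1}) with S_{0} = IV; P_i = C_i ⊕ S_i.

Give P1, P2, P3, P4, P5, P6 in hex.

P1 = 0xDF, P2 = 0x0C, P3 = 0xC8, P4 = 0x7B, P5 = 0x49, P6 = 0xD6

P1: S = E(K, 0xD1) = 0x65; 0xBA ⊕ 0x65 = 0xDF.
P2: S = E(K, 0x65) = 0xF9; 0xF5 ⊕ 0xF9 = 0x0C.
P3: S = E(K, 0xF9) = 0x8D; 0x45 ⊕ 0x8D = 0xC8.
P4: S = E(K, 0x8D) = 0x21; 0x5A ⊕ 0x21 = 0x7B.
P5: S = E(K, 0x21) = 0xB5; 0xFC ⊕ 0xB5 = 0x49.
P6: S = E(K, 0xB5) = 0x49; 0x9F ⊕ 0x49 = 0xD6.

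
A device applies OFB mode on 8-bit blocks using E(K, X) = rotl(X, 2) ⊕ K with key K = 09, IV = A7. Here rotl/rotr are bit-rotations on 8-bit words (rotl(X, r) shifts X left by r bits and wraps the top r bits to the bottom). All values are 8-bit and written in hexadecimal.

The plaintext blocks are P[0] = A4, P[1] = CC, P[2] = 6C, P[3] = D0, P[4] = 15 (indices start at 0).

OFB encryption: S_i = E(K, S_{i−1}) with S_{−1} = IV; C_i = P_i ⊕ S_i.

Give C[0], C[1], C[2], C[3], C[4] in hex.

C[0]: S = E(K, A7) = 97; A4 ⊕ 97 = 33.
C[1]: S = E(K, 97) = 57; CC ⊕ 57 = 9B.
C[2]: S = E(K, 57) = 54; 6C ⊕ 54 = 38.
C[3]: S = E(K, 54) = 58; D0 ⊕ 58 = 88.
C[4]: S = E(K, 58) = 68; 15 ⊕ 68 = 7D.

C[0] = 33, C[1] = 9B, C[2] = 38, C[3] = 88, C[4] = 7D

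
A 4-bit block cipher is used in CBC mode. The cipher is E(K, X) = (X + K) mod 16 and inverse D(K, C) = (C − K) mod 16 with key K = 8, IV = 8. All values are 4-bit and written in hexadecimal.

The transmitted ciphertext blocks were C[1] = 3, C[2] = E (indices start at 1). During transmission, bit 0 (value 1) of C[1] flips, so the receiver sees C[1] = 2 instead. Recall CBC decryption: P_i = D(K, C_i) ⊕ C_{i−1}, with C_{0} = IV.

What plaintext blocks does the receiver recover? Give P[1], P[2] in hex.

P[1] = 2, P[2] = 4

Only C[1] changed, to 2. In CBC, a change in C_i garbles P_i and flips the same bit in P_{i+1}. Decrypting the received ciphertext:
P[1]: D(K, 2) = A; A ⊕ 8 = 2.
P[2]: D(K, E) = 6; 6 ⊕ 2 = 4.
Blocks that differ from the original plaintext: P[1], P[2].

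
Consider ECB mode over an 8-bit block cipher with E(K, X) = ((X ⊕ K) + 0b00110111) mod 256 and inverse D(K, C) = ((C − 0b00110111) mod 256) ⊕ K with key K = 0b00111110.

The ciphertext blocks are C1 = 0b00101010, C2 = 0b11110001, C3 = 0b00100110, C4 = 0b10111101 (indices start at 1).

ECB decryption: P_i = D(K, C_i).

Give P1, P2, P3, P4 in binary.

P1: D(K, 0b00101010) = 0b11001101.
P2: D(K, 0b11110001) = 0b10000100.
P3: D(K, 0b00100110) = 0b11010001.
P4: D(K, 0b10111101) = 0b10111000.

P1 = 0b11001101, P2 = 0b10000100, P3 = 0b11010001, P4 = 0b10111000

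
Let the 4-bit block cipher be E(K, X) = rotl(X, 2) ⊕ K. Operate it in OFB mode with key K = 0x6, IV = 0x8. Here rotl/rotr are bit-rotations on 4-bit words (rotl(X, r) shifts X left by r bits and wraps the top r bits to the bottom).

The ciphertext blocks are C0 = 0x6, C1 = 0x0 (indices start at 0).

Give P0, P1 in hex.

P0 = 0x2, P1 = 0x7

OFB decryption: S_i = E(K, S_{i−1}) with S_{−1} = IV; P_i = C_i ⊕ S_i.
P0: S = E(K, 0x8) = 0x4; 0x6 ⊕ 0x4 = 0x2.
P1: S = E(K, 0x4) = 0x7; 0x0 ⊕ 0x7 = 0x7.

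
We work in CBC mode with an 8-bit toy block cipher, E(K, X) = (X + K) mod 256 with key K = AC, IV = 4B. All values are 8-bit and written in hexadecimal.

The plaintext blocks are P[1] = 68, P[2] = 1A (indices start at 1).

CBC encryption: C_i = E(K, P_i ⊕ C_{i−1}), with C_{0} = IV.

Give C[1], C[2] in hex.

C[1] = CF, C[2] = 81

C[1]: P[1] ⊕ 4B = 23; E(K, 23) = CF.
C[2]: P[2] ⊕ CF = D5; E(K, D5) = 81.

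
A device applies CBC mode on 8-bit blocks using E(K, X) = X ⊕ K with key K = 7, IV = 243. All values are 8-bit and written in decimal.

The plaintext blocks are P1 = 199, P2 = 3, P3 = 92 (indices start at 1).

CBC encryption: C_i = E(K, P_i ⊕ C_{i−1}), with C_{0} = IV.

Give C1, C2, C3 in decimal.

C1 = 51, C2 = 55, C3 = 108

C1: P1 ⊕ 243 = 52; E(K, 52) = 51.
C2: P2 ⊕ 51 = 48; E(K, 48) = 55.
C3: P3 ⊕ 55 = 107; E(K, 107) = 108.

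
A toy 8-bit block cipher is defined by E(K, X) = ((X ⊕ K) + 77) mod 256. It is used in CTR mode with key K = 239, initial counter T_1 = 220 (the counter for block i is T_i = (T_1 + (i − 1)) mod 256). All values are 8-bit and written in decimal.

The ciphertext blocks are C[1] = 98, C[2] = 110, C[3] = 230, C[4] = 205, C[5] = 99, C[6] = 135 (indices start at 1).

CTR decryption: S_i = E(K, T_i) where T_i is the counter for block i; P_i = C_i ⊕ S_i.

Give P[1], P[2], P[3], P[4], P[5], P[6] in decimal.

P[1] = 226, P[2] = 17, P[3] = 152, P[4] = 176, P[5] = 63, P[6] = 220

P[1]: T = 220, S = E(K, T) = 128; 98 ⊕ 128 = 226.
P[2]: T = 221, S = E(K, T) = 127; 110 ⊕ 127 = 17.
P[3]: T = 222, S = E(K, T) = 126; 230 ⊕ 126 = 152.
P[4]: T = 223, S = E(K, T) = 125; 205 ⊕ 125 = 176.
P[5]: T = 224, S = E(K, T) = 92; 99 ⊕ 92 = 63.
P[6]: T = 225, S = E(K, T) = 91; 135 ⊕ 91 = 220.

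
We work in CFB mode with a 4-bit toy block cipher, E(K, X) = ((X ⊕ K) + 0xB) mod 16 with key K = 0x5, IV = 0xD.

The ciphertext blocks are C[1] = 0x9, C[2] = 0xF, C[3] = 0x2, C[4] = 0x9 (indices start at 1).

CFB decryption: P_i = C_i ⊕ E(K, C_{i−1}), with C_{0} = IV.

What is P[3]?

P[3]: E(K, 0xF) = 0x5; 0x2 ⊕ 0x5 = 0x7.

P[3] = 0x7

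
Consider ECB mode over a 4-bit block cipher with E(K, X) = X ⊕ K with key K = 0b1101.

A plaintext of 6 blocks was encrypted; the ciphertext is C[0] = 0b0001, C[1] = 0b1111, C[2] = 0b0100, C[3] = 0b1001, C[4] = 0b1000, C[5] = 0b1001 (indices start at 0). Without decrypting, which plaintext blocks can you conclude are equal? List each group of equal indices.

P[3] = P[5]

ECB encrypts each block independently with the same key, so equal ciphertext blocks imply equal plaintext blocks.
C[3] = C[5] = 0b1001, so P[3] = P[5].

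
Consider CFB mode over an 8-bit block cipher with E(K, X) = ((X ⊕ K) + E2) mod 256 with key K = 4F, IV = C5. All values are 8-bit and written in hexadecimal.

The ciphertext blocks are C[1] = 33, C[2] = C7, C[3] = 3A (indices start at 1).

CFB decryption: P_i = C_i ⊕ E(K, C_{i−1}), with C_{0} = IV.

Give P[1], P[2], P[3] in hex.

P[1] = 5F, P[2] = 99, P[3] = 50

P[1]: E(K, C5) = 6C; 33 ⊕ 6C = 5F.
P[2]: E(K, 33) = 5E; C7 ⊕ 5E = 99.
P[3]: E(K, C7) = 6A; 3A ⊕ 6A = 50.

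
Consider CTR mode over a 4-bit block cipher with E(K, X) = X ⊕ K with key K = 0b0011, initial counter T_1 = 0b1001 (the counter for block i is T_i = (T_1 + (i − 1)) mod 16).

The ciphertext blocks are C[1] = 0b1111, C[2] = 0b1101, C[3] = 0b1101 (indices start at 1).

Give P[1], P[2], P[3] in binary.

P[1] = 0b0101, P[2] = 0b0100, P[3] = 0b0101

CTR decryption: S_i = E(K, T_i) where T_i is the counter for block i; P_i = C_i ⊕ S_i.
P[1]: T = 0b1001, S = E(K, T) = 0b1010; 0b1111 ⊕ 0b1010 = 0b0101.
P[2]: T = 0b1010, S = E(K, T) = 0b1001; 0b1101 ⊕ 0b1001 = 0b0100.
P[3]: T = 0b1011, S = E(K, T) = 0b1000; 0b1101 ⊕ 0b1000 = 0b0101.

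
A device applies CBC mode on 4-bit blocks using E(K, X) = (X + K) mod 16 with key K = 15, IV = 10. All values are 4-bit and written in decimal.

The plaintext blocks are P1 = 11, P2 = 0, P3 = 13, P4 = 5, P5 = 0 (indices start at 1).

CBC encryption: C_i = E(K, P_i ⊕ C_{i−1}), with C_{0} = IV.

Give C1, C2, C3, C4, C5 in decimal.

C1 = 0, C2 = 15, C3 = 1, C4 = 3, C5 = 2

C1: P1 ⊕ 10 = 1; E(K, 1) = 0.
C2: P2 ⊕ 0 = 0; E(K, 0) = 15.
C3: P3 ⊕ 15 = 2; E(K, 2) = 1.
C4: P4 ⊕ 1 = 4; E(K, 4) = 3.
C5: P5 ⊕ 3 = 3; E(K, 3) = 2.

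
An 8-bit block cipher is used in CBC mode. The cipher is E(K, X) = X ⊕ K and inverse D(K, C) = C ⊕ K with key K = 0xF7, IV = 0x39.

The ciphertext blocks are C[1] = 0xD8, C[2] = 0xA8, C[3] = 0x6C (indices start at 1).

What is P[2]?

CBC decryption: P_i = D(K, C_i) ⊕ C_{i−1}, with C_{0} = IV.
P[2]: D(K, 0xA8) = 0x5F; 0x5F ⊕ 0xD8 = 0x87.

P[2] = 0x87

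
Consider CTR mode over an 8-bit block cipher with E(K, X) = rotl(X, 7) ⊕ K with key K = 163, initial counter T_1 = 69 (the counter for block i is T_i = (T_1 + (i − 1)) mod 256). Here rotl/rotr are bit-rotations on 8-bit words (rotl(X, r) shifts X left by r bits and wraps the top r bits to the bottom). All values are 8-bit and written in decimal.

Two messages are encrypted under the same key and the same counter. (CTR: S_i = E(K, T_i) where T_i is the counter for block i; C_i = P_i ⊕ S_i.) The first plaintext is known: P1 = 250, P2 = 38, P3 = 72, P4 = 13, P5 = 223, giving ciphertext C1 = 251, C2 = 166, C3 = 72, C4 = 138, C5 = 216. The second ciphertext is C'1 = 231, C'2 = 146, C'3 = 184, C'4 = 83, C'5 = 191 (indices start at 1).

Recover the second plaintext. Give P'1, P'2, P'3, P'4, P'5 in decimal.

In CTR with a reused counter, both messages share the same keystream S_i, so C_i ⊕ C'_i = P_i ⊕ P'_i and thus P'_i = P_i ⊕ C_i ⊕ C'_i.
P'1: 250 ⊕ 251 ⊕ 231 = 230.
P'2: 38 ⊕ 166 ⊕ 146 = 18.
P'3: 72 ⊕ 72 ⊕ 184 = 184.
P'4: 13 ⊕ 138 ⊕ 83 = 212.
P'5: 223 ⊕ 216 ⊕ 191 = 184.

P'1 = 230, P'2 = 18, P'3 = 184, P'4 = 212, P'5 = 184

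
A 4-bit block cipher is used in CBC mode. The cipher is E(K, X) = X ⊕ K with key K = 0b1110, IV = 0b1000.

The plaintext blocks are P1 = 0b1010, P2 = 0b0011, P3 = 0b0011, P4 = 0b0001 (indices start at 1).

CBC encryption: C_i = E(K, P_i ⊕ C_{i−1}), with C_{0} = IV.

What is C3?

C3 = 0b1100

C1: P1 ⊕ 0b1000 = 0b0010; E(K, 0b0010) = 0b1100.
C2: P2 ⊕ 0b1100 = 0b1111; E(K, 0b1111) = 0b0001.
C3: P3 ⊕ 0b0001 = 0b0010; E(K, 0b0010) = 0b1100.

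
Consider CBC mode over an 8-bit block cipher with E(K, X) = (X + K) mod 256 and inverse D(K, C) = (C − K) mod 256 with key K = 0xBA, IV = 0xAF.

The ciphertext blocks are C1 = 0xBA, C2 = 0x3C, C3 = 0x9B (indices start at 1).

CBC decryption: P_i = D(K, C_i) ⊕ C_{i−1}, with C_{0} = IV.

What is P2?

P2: D(K, 0x3C) = 0x82; 0x82 ⊕ 0xBA = 0x38.

P2 = 0x38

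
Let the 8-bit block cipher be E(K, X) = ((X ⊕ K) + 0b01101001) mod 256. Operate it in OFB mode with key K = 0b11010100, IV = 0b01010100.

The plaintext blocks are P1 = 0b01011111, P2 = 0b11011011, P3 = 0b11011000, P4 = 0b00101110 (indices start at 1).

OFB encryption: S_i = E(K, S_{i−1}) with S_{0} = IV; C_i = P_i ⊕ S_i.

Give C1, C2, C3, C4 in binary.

C1: S = E(K, 0b01010100) = 0b11101001; 0b01011111 ⊕ 0b11101001 = 0b10110110.
C2: S = E(K, 0b11101001) = 0b10100110; 0b11011011 ⊕ 0b10100110 = 0b01111101.
C3: S = E(K, 0b10100110) = 0b11011011; 0b11011000 ⊕ 0b11011011 = 0b00000011.
C4: S = E(K, 0b11011011) = 0b01111000; 0b00101110 ⊕ 0b01111000 = 0b01010110.

C1 = 0b10110110, C2 = 0b01111101, C3 = 0b00000011, C4 = 0b01010110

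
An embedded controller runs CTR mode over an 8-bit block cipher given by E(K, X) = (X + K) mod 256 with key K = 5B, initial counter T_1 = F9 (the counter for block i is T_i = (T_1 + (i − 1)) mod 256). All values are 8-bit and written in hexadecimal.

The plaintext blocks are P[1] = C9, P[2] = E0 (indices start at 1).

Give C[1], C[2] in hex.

CTR encryption: S_i = E(K, T_i) where T_i is the counter for block i; C_i = P_i ⊕ S_i.
C[1]: T = F9, S = E(K, T) = 54; C9 ⊕ 54 = 9D.
C[2]: T = FA, S = E(K, T) = 55; E0 ⊕ 55 = B5.

C[1] = 9D, C[2] = B5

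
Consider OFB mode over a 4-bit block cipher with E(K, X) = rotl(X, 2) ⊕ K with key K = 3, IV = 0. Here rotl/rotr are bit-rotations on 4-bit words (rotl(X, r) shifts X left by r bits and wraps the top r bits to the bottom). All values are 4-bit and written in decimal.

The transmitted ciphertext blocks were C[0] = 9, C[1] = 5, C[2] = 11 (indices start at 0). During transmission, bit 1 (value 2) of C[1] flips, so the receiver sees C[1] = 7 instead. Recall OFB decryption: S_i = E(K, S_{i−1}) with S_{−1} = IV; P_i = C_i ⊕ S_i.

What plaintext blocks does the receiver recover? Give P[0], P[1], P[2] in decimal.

Only C[1] changed, to 7. In OFB, a change in C_i flips the same bit in P_i only; the keystream is unaffected. Decrypting the received ciphertext:
P[0]: S = E(K, 0) = 3; 9 ⊕ 3 = 10.
P[1]: S = E(K, 3) = 15; 7 ⊕ 15 = 8.
P[2]: S = E(K, 15) = 12; 11 ⊕ 12 = 7.
Blocks that differ from the original plaintext: P[1].

P[0] = 10, P[1] = 8, P[2] = 7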